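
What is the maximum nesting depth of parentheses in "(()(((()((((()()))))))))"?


Input: "(()(((()((((()()))))))))"
Tracking depth:
  Position 0 '(': depth becomes 1
  Position 1 '(': depth becomes 2
  Position 2 ')': depth becomes 1
  Position 3 '(': depth becomes 2
  Position 4 '(': depth becomes 3
  Position 5 '(': depth becomes 4
  Position 6 '(': depth becomes 5
  Position 7 ')': depth becomes 4
  Position 8 '(': depth becomes 5
  Position 9 '(': depth becomes 6
  Position 10 '(': depth becomes 7
  Position 11 '(': depth becomes 8
  Position 12 '(': depth becomes 9
  Position 13 ')': depth becomes 8
  Position 14 '(': depth becomes 9
  Position 15 ')': depth becomes 8
  Position 16 ')': depth becomes 7
  Position 17 ')': depth becomes 6
  Position 18 ')': depth becomes 5
  Position 19 ')': depth becomes 4
  Position 20 ')': depth becomes 3
  Position 21 ')': depth becomes 2
  Position 22 ')': depth becomes 1
  Position 23 ')': depth becomes 0
Maximum depth reached: 9

9


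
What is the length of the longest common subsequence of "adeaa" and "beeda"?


LCS of "adeaa" and "beeda"
DP table:
           b    e    e    d    a
      0    0    0    0    0    0
  a   0    0    0    0    0    1
  d   0    0    0    0    1    1
  e   0    0    1    1    1    1
  a   0    0    1    1    1    2
  a   0    0    1    1    1    2
LCS length = dp[5][5] = 2

2


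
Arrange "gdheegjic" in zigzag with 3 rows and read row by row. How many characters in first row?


Zigzag "gdheegjic" into 3 rows:
Placing characters:
  'g' => row 0
  'd' => row 1
  'h' => row 2
  'e' => row 1
  'e' => row 0
  'g' => row 1
  'j' => row 2
  'i' => row 1
  'c' => row 0
Rows:
  Row 0: "gec"
  Row 1: "degi"
  Row 2: "hj"
First row length: 3

3


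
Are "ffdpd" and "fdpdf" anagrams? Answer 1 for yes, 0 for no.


Strings: "ffdpd", "fdpdf"
Sorted first:  ddffp
Sorted second: ddffp
Sorted forms match => anagrams

1


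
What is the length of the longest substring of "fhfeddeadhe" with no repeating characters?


Input: "fhfeddeadhe"
Sliding window (track last position of each char):
  Position 0 ('f'): window [0,0] length 1 -- new best
  Position 1 ('h'): window [0,1] length 2 -- new best
  Position 2 ('f'): repeat (last at 0), move window start to 1
  Position 2 ('f'): window [1,2] length 2
  Position 3 ('e'): window [1,3] length 3 -- new best
  Position 4 ('d'): window [1,4] length 4 -- new best
  Position 5 ('d'): repeat (last at 4), move window start to 5
  Position 5 ('d'): window [5,5] length 1
  Position 6 ('e'): window [5,6] length 2
  Position 7 ('a'): window [5,7] length 3
  Position 8 ('d'): repeat (last at 5), move window start to 6
  Position 8 ('d'): window [6,8] length 3
  Position 9 ('h'): window [6,9] length 4
  Position 10 ('e'): repeat (last at 6), move window start to 7
  Position 10 ('e'): window [7,10] length 4
Longest substring with no repeats: "hfed" with length 4

4


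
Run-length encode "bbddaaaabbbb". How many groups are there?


Input: bbddaaaabbbb
Scanning for consecutive runs:
  Group 1: 'b' x 2 (positions 0-1)
  Group 2: 'd' x 2 (positions 2-3)
  Group 3: 'a' x 4 (positions 4-7)
  Group 4: 'b' x 4 (positions 8-11)
Total groups: 4

4


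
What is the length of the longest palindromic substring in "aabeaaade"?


Input: "aabeaaade"
Checking substrings for palindromes:
  [4:7] "aaa" (len 3) => palindrome
  [0:2] "aa" (len 2) => palindrome
  [4:6] "aa" (len 2) => palindrome
  [5:7] "aa" (len 2) => palindrome
Longest palindromic substring: "aaa" with length 3

3


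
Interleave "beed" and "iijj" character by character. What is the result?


Interleaving "beed" and "iijj":
  Position 0: 'b' from first, 'i' from second => "bi"
  Position 1: 'e' from first, 'i' from second => "ei"
  Position 2: 'e' from first, 'j' from second => "ej"
  Position 3: 'd' from first, 'j' from second => "dj"
Result: bieiejdj

bieiejdj


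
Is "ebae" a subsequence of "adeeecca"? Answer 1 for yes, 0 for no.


Check if "ebae" is a subsequence of "adeeecca"
Greedy scan:
  Position 0 ('a'): no match needed
  Position 1 ('d'): no match needed
  Position 2 ('e'): matches sub[0] = 'e'
  Position 3 ('e'): no match needed
  Position 4 ('e'): no match needed
  Position 5 ('c'): no match needed
  Position 6 ('c'): no match needed
  Position 7 ('a'): no match needed
Only matched 1/4 characters => not a subsequence

0


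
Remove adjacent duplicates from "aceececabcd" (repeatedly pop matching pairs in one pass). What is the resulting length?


Input: aceececabcd
Stack-based adjacent duplicate removal:
  Read 'a': push. Stack: a
  Read 'c': push. Stack: ac
  Read 'e': push. Stack: ace
  Read 'e': matches stack top 'e' => pop. Stack: ac
  Read 'c': matches stack top 'c' => pop. Stack: a
  Read 'e': push. Stack: ae
  Read 'c': push. Stack: aec
  Read 'a': push. Stack: aeca
  Read 'b': push. Stack: aecab
  Read 'c': push. Stack: aecabc
  Read 'd': push. Stack: aecabcd
Final stack: "aecabcd" (length 7)

7


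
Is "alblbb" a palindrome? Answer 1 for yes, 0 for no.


Input: alblbb
Reversed: bblbla
  Compare pos 0 ('a') with pos 5 ('b'): MISMATCH
  Compare pos 1 ('l') with pos 4 ('b'): MISMATCH
  Compare pos 2 ('b') with pos 3 ('l'): MISMATCH
Result: not a palindrome

0


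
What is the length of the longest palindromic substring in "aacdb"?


Input: "aacdb"
Checking substrings for palindromes:
  [0:2] "aa" (len 2) => palindrome
Longest palindromic substring: "aa" with length 2

2


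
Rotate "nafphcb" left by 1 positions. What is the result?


Input: "nafphcb", rotate left by 1
First 1 characters: "n"
Remaining characters: "afphcb"
Concatenate remaining + first: "afphcb" + "n" = "afphcbn"

afphcbn


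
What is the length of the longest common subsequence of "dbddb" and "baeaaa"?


LCS of "dbddb" and "baeaaa"
DP table:
           b    a    e    a    a    a
      0    0    0    0    0    0    0
  d   0    0    0    0    0    0    0
  b   0    1    1    1    1    1    1
  d   0    1    1    1    1    1    1
  d   0    1    1    1    1    1    1
  b   0    1    1    1    1    1    1
LCS length = dp[5][6] = 1

1


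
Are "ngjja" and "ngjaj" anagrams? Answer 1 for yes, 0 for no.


Strings: "ngjja", "ngjaj"
Sorted first:  agjjn
Sorted second: agjjn
Sorted forms match => anagrams

1


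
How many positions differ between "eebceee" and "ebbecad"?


Comparing "eebceee" and "ebbecad" position by position:
  Position 0: 'e' vs 'e' => same
  Position 1: 'e' vs 'b' => DIFFER
  Position 2: 'b' vs 'b' => same
  Position 3: 'c' vs 'e' => DIFFER
  Position 4: 'e' vs 'c' => DIFFER
  Position 5: 'e' vs 'a' => DIFFER
  Position 6: 'e' vs 'd' => DIFFER
Positions that differ: 5

5


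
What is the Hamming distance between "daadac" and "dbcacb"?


Comparing "daadac" and "dbcacb" position by position:
  Position 0: 'd' vs 'd' => same
  Position 1: 'a' vs 'b' => differ
  Position 2: 'a' vs 'c' => differ
  Position 3: 'd' vs 'a' => differ
  Position 4: 'a' vs 'c' => differ
  Position 5: 'c' vs 'b' => differ
Total differences (Hamming distance): 5

5


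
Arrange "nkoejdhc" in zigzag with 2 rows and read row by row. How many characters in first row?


Zigzag "nkoejdhc" into 2 rows:
Placing characters:
  'n' => row 0
  'k' => row 1
  'o' => row 0
  'e' => row 1
  'j' => row 0
  'd' => row 1
  'h' => row 0
  'c' => row 1
Rows:
  Row 0: "nojh"
  Row 1: "kedc"
First row length: 4

4


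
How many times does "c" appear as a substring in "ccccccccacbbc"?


Searching for "c" in "ccccccccacbbc"
Scanning each position:
  Position 0: "c" => MATCH
  Position 1: "c" => MATCH
  Position 2: "c" => MATCH
  Position 3: "c" => MATCH
  Position 4: "c" => MATCH
  Position 5: "c" => MATCH
  Position 6: "c" => MATCH
  Position 7: "c" => MATCH
  Position 8: "a" => no
  Position 9: "c" => MATCH
  Position 10: "b" => no
  Position 11: "b" => no
  Position 12: "c" => MATCH
Total occurrences: 10

10


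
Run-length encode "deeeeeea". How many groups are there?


Input: deeeeeea
Scanning for consecutive runs:
  Group 1: 'd' x 1 (positions 0-0)
  Group 2: 'e' x 6 (positions 1-6)
  Group 3: 'a' x 1 (positions 7-7)
Total groups: 3

3


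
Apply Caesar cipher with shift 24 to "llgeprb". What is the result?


Caesar cipher: shift "llgeprb" by 24
  'l' (pos 11) + 24 = pos 9 = 'j'
  'l' (pos 11) + 24 = pos 9 = 'j'
  'g' (pos 6) + 24 = pos 4 = 'e'
  'e' (pos 4) + 24 = pos 2 = 'c'
  'p' (pos 15) + 24 = pos 13 = 'n'
  'r' (pos 17) + 24 = pos 15 = 'p'
  'b' (pos 1) + 24 = pos 25 = 'z'
Result: jjecnpz

jjecnpz


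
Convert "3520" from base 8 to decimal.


Input: "3520" in base 8
Positional expansion:
  Digit '3' (value 3) x 8^3 = 1536
  Digit '5' (value 5) x 8^2 = 320
  Digit '2' (value 2) x 8^1 = 16
  Digit '0' (value 0) x 8^0 = 0
Sum = 1872

1872


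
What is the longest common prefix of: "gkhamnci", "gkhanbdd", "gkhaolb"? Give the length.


Words: gkhamnci, gkhanbdd, gkhaolb
  Position 0: all 'g' => match
  Position 1: all 'k' => match
  Position 2: all 'h' => match
  Position 3: all 'a' => match
  Position 4: ('m', 'n', 'o') => mismatch, stop
LCP = "gkha" (length 4)

4


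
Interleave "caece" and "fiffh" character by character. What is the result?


Interleaving "caece" and "fiffh":
  Position 0: 'c' from first, 'f' from second => "cf"
  Position 1: 'a' from first, 'i' from second => "ai"
  Position 2: 'e' from first, 'f' from second => "ef"
  Position 3: 'c' from first, 'f' from second => "cf"
  Position 4: 'e' from first, 'h' from second => "eh"
Result: cfaiefcfeh

cfaiefcfeh


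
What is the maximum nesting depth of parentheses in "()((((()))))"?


Input: "()((((()))))"
Tracking depth:
  Position 0 '(': depth becomes 1
  Position 1 ')': depth becomes 0
  Position 2 '(': depth becomes 1
  Position 3 '(': depth becomes 2
  Position 4 '(': depth becomes 3
  Position 5 '(': depth becomes 4
  Position 6 '(': depth becomes 5
  Position 7 ')': depth becomes 4
  Position 8 ')': depth becomes 3
  Position 9 ')': depth becomes 2
  Position 10 ')': depth becomes 1
  Position 11 ')': depth becomes 0
Maximum depth reached: 5

5


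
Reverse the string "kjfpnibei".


Input: kjfpnibei
Reading characters right to left:
  Position 8: 'i'
  Position 7: 'e'
  Position 6: 'b'
  Position 5: 'i'
  Position 4: 'n'
  Position 3: 'p'
  Position 2: 'f'
  Position 1: 'j'
  Position 0: 'k'
Reversed: iebinpfjk

iebinpfjk


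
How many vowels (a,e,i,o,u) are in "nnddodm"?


Input: nnddodm
Checking each character:
  'n' at position 0: consonant
  'n' at position 1: consonant
  'd' at position 2: consonant
  'd' at position 3: consonant
  'o' at position 4: vowel (running total: 1)
  'd' at position 5: consonant
  'm' at position 6: consonant
Total vowels: 1

1


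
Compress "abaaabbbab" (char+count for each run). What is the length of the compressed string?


Input: abaaabbbab
Runs:
  'a' x 1 => "a1"
  'b' x 1 => "b1"
  'a' x 3 => "a3"
  'b' x 3 => "b3"
  'a' x 1 => "a1"
  'b' x 1 => "b1"
Compressed: "a1b1a3b3a1b1"
Compressed length: 12

12


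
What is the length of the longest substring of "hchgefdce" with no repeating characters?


Input: "hchgefdce"
Sliding window (track last position of each char):
  Position 0 ('h'): window [0,0] length 1 -- new best
  Position 1 ('c'): window [0,1] length 2 -- new best
  Position 2 ('h'): repeat (last at 0), move window start to 1
  Position 2 ('h'): window [1,2] length 2
  Position 3 ('g'): window [1,3] length 3 -- new best
  Position 4 ('e'): window [1,4] length 4 -- new best
  Position 5 ('f'): window [1,5] length 5 -- new best
  Position 6 ('d'): window [1,6] length 6 -- new best
  Position 7 ('c'): repeat (last at 1), move window start to 2
  Position 7 ('c'): window [2,7] length 6
  Position 8 ('e'): repeat (last at 4), move window start to 5
  Position 8 ('e'): window [5,8] length 4
Longest substring with no repeats: "chgefd" with length 6

6


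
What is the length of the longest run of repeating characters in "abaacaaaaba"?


Input: "abaacaaaaba"
Scanning for longest run:
  Position 1 ('b'): new char, reset run to 1
  Position 2 ('a'): new char, reset run to 1
  Position 3 ('a'): continues run of 'a', length=2
  Position 4 ('c'): new char, reset run to 1
  Position 5 ('a'): new char, reset run to 1
  Position 6 ('a'): continues run of 'a', length=2
  Position 7 ('a'): continues run of 'a', length=3
  Position 8 ('a'): continues run of 'a', length=4
  Position 9 ('b'): new char, reset run to 1
  Position 10 ('a'): new char, reset run to 1
Longest run: 'a' with length 4

4


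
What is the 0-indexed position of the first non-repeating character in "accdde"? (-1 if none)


Input: accdde
Character frequencies:
  'a': 1
  'c': 2
  'd': 2
  'e': 1
Scanning left to right for freq == 1:
  Position 0 ('a'): unique! => answer = 0

0


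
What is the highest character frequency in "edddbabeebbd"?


Input: edddbabeebbd
Character counts:
  'a': 1
  'b': 4
  'd': 4
  'e': 3
Maximum frequency: 4

4


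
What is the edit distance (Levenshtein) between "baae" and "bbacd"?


Computing edit distance: "baae" -> "bbacd"
DP table:
           b    b    a    c    d
      0    1    2    3    4    5
  b   1    0    1    2    3    4
  a   2    1    1    1    2    3
  a   3    2    2    1    2    3
  e   4    3    3    2    2    3
Edit distance = dp[4][5] = 3

3


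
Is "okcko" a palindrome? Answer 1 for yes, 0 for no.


Input: okcko
Reversed: okcko
  Compare pos 0 ('o') with pos 4 ('o'): match
  Compare pos 1 ('k') with pos 3 ('k'): match
Result: palindrome

1


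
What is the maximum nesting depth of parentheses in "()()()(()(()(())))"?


Input: "()()()(()(()(())))"
Tracking depth:
  Position 0 '(': depth becomes 1
  Position 1 ')': depth becomes 0
  Position 2 '(': depth becomes 1
  Position 3 ')': depth becomes 0
  Position 4 '(': depth becomes 1
  Position 5 ')': depth becomes 0
  Position 6 '(': depth becomes 1
  Position 7 '(': depth becomes 2
  Position 8 ')': depth becomes 1
  Position 9 '(': depth becomes 2
  Position 10 '(': depth becomes 3
  Position 11 ')': depth becomes 2
  Position 12 '(': depth becomes 3
  Position 13 '(': depth becomes 4
  Position 14 ')': depth becomes 3
  Position 15 ')': depth becomes 2
  Position 16 ')': depth becomes 1
  Position 17 ')': depth becomes 0
Maximum depth reached: 4

4


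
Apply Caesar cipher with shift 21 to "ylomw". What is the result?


Caesar cipher: shift "ylomw" by 21
  'y' (pos 24) + 21 = pos 19 = 't'
  'l' (pos 11) + 21 = pos 6 = 'g'
  'o' (pos 14) + 21 = pos 9 = 'j'
  'm' (pos 12) + 21 = pos 7 = 'h'
  'w' (pos 22) + 21 = pos 17 = 'r'
Result: tgjhr

tgjhr


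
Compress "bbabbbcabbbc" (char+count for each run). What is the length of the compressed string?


Input: bbabbbcabbbc
Runs:
  'b' x 2 => "b2"
  'a' x 1 => "a1"
  'b' x 3 => "b3"
  'c' x 1 => "c1"
  'a' x 1 => "a1"
  'b' x 3 => "b3"
  'c' x 1 => "c1"
Compressed: "b2a1b3c1a1b3c1"
Compressed length: 14

14


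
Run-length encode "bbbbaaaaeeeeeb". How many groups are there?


Input: bbbbaaaaeeeeeb
Scanning for consecutive runs:
  Group 1: 'b' x 4 (positions 0-3)
  Group 2: 'a' x 4 (positions 4-7)
  Group 3: 'e' x 5 (positions 8-12)
  Group 4: 'b' x 1 (positions 13-13)
Total groups: 4

4


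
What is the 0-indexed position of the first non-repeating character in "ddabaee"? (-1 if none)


Input: ddabaee
Character frequencies:
  'a': 2
  'b': 1
  'd': 2
  'e': 2
Scanning left to right for freq == 1:
  Position 0 ('d'): freq=2, skip
  Position 1 ('d'): freq=2, skip
  Position 2 ('a'): freq=2, skip
  Position 3 ('b'): unique! => answer = 3

3


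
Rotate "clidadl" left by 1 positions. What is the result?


Input: "clidadl", rotate left by 1
First 1 characters: "c"
Remaining characters: "lidadl"
Concatenate remaining + first: "lidadl" + "c" = "lidadlc"

lidadlc


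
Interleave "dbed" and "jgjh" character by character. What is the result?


Interleaving "dbed" and "jgjh":
  Position 0: 'd' from first, 'j' from second => "dj"
  Position 1: 'b' from first, 'g' from second => "bg"
  Position 2: 'e' from first, 'j' from second => "ej"
  Position 3: 'd' from first, 'h' from second => "dh"
Result: djbgejdh

djbgejdh


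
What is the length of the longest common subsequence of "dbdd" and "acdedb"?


LCS of "dbdd" and "acdedb"
DP table:
           a    c    d    e    d    b
      0    0    0    0    0    0    0
  d   0    0    0    1    1    1    1
  b   0    0    0    1    1    1    2
  d   0    0    0    1    1    2    2
  d   0    0    0    1    1    2    2
LCS length = dp[4][6] = 2

2


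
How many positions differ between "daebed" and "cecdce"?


Comparing "daebed" and "cecdce" position by position:
  Position 0: 'd' vs 'c' => DIFFER
  Position 1: 'a' vs 'e' => DIFFER
  Position 2: 'e' vs 'c' => DIFFER
  Position 3: 'b' vs 'd' => DIFFER
  Position 4: 'e' vs 'c' => DIFFER
  Position 5: 'd' vs 'e' => DIFFER
Positions that differ: 6

6


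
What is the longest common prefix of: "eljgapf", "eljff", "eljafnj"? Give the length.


Words: eljgapf, eljff, eljafnj
  Position 0: all 'e' => match
  Position 1: all 'l' => match
  Position 2: all 'j' => match
  Position 3: ('g', 'f', 'a') => mismatch, stop
LCP = "elj" (length 3)

3


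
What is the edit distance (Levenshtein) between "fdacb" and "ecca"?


Computing edit distance: "fdacb" -> "ecca"
DP table:
           e    c    c    a
      0    1    2    3    4
  f   1    1    2    3    4
  d   2    2    2    3    4
  a   3    3    3    3    3
  c   4    4    3    3    4
  b   5    5    4    4    4
Edit distance = dp[5][4] = 4

4


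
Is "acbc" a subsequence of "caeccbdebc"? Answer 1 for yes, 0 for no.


Check if "acbc" is a subsequence of "caeccbdebc"
Greedy scan:
  Position 0 ('c'): no match needed
  Position 1 ('a'): matches sub[0] = 'a'
  Position 2 ('e'): no match needed
  Position 3 ('c'): matches sub[1] = 'c'
  Position 4 ('c'): no match needed
  Position 5 ('b'): matches sub[2] = 'b'
  Position 6 ('d'): no match needed
  Position 7 ('e'): no match needed
  Position 8 ('b'): no match needed
  Position 9 ('c'): matches sub[3] = 'c'
All 4 characters matched => is a subsequence

1


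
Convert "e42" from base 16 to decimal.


Input: "e42" in base 16
Positional expansion:
  Digit 'e' (value 14) x 16^2 = 3584
  Digit '4' (value 4) x 16^1 = 64
  Digit '2' (value 2) x 16^0 = 2
Sum = 3650

3650


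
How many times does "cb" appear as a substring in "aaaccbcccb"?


Searching for "cb" in "aaaccbcccb"
Scanning each position:
  Position 0: "aa" => no
  Position 1: "aa" => no
  Position 2: "ac" => no
  Position 3: "cc" => no
  Position 4: "cb" => MATCH
  Position 5: "bc" => no
  Position 6: "cc" => no
  Position 7: "cc" => no
  Position 8: "cb" => MATCH
Total occurrences: 2

2


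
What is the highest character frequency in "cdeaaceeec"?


Input: cdeaaceeec
Character counts:
  'a': 2
  'c': 3
  'd': 1
  'e': 4
Maximum frequency: 4

4


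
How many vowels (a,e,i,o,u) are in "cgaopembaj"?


Input: cgaopembaj
Checking each character:
  'c' at position 0: consonant
  'g' at position 1: consonant
  'a' at position 2: vowel (running total: 1)
  'o' at position 3: vowel (running total: 2)
  'p' at position 4: consonant
  'e' at position 5: vowel (running total: 3)
  'm' at position 6: consonant
  'b' at position 7: consonant
  'a' at position 8: vowel (running total: 4)
  'j' at position 9: consonant
Total vowels: 4

4


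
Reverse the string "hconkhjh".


Input: hconkhjh
Reading characters right to left:
  Position 7: 'h'
  Position 6: 'j'
  Position 5: 'h'
  Position 4: 'k'
  Position 3: 'n'
  Position 2: 'o'
  Position 1: 'c'
  Position 0: 'h'
Reversed: hjhknoch

hjhknoch


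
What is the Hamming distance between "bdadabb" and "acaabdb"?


Comparing "bdadabb" and "acaabdb" position by position:
  Position 0: 'b' vs 'a' => differ
  Position 1: 'd' vs 'c' => differ
  Position 2: 'a' vs 'a' => same
  Position 3: 'd' vs 'a' => differ
  Position 4: 'a' vs 'b' => differ
  Position 5: 'b' vs 'd' => differ
  Position 6: 'b' vs 'b' => same
Total differences (Hamming distance): 5

5


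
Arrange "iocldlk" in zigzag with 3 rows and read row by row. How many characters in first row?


Zigzag "iocldlk" into 3 rows:
Placing characters:
  'i' => row 0
  'o' => row 1
  'c' => row 2
  'l' => row 1
  'd' => row 0
  'l' => row 1
  'k' => row 2
Rows:
  Row 0: "id"
  Row 1: "oll"
  Row 2: "ck"
First row length: 2

2


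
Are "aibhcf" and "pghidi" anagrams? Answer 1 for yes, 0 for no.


Strings: "aibhcf", "pghidi"
Sorted first:  abcfhi
Sorted second: dghiip
Differ at position 0: 'a' vs 'd' => not anagrams

0


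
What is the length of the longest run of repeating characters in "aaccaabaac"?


Input: "aaccaabaac"
Scanning for longest run:
  Position 1 ('a'): continues run of 'a', length=2
  Position 2 ('c'): new char, reset run to 1
  Position 3 ('c'): continues run of 'c', length=2
  Position 4 ('a'): new char, reset run to 1
  Position 5 ('a'): continues run of 'a', length=2
  Position 6 ('b'): new char, reset run to 1
  Position 7 ('a'): new char, reset run to 1
  Position 8 ('a'): continues run of 'a', length=2
  Position 9 ('c'): new char, reset run to 1
Longest run: 'a' with length 2

2


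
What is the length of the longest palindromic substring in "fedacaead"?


Input: "fedacaead"
Checking substrings for palindromes:
  [3:6] "aca" (len 3) => palindrome
  [5:8] "aea" (len 3) => palindrome
Longest palindromic substring: "aca" with length 3

3


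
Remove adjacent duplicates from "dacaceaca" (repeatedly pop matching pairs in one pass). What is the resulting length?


Input: dacaceaca
Stack-based adjacent duplicate removal:
  Read 'd': push. Stack: d
  Read 'a': push. Stack: da
  Read 'c': push. Stack: dac
  Read 'a': push. Stack: daca
  Read 'c': push. Stack: dacac
  Read 'e': push. Stack: dacace
  Read 'a': push. Stack: dacacea
  Read 'c': push. Stack: dacaceac
  Read 'a': push. Stack: dacaceaca
Final stack: "dacaceaca" (length 9)

9


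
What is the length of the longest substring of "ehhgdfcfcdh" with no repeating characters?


Input: "ehhgdfcfcdh"
Sliding window (track last position of each char):
  Position 0 ('e'): window [0,0] length 1 -- new best
  Position 1 ('h'): window [0,1] length 2 -- new best
  Position 2 ('h'): repeat (last at 1), move window start to 2
  Position 2 ('h'): window [2,2] length 1
  Position 3 ('g'): window [2,3] length 2
  Position 4 ('d'): window [2,4] length 3 -- new best
  Position 5 ('f'): window [2,5] length 4 -- new best
  Position 6 ('c'): window [2,6] length 5 -- new best
  Position 7 ('f'): repeat (last at 5), move window start to 6
  Position 7 ('f'): window [6,7] length 2
  Position 8 ('c'): repeat (last at 6), move window start to 7
  Position 8 ('c'): window [7,8] length 2
  Position 9 ('d'): window [7,9] length 3
  Position 10 ('h'): window [7,10] length 4
Longest substring with no repeats: "hgdfc" with length 5

5


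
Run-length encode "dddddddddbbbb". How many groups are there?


Input: dddddddddbbbb
Scanning for consecutive runs:
  Group 1: 'd' x 9 (positions 0-8)
  Group 2: 'b' x 4 (positions 9-12)
Total groups: 2

2


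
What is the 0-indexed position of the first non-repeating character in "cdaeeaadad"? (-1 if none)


Input: cdaeeaadad
Character frequencies:
  'a': 4
  'c': 1
  'd': 3
  'e': 2
Scanning left to right for freq == 1:
  Position 0 ('c'): unique! => answer = 0

0


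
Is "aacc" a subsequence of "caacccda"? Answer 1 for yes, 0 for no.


Check if "aacc" is a subsequence of "caacccda"
Greedy scan:
  Position 0 ('c'): no match needed
  Position 1 ('a'): matches sub[0] = 'a'
  Position 2 ('a'): matches sub[1] = 'a'
  Position 3 ('c'): matches sub[2] = 'c'
  Position 4 ('c'): matches sub[3] = 'c'
  Position 5 ('c'): no match needed
  Position 6 ('d'): no match needed
  Position 7 ('a'): no match needed
All 4 characters matched => is a subsequence

1


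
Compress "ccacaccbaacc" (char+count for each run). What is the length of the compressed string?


Input: ccacaccbaacc
Runs:
  'c' x 2 => "c2"
  'a' x 1 => "a1"
  'c' x 1 => "c1"
  'a' x 1 => "a1"
  'c' x 2 => "c2"
  'b' x 1 => "b1"
  'a' x 2 => "a2"
  'c' x 2 => "c2"
Compressed: "c2a1c1a1c2b1a2c2"
Compressed length: 16

16


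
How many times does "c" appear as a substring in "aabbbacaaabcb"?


Searching for "c" in "aabbbacaaabcb"
Scanning each position:
  Position 0: "a" => no
  Position 1: "a" => no
  Position 2: "b" => no
  Position 3: "b" => no
  Position 4: "b" => no
  Position 5: "a" => no
  Position 6: "c" => MATCH
  Position 7: "a" => no
  Position 8: "a" => no
  Position 9: "a" => no
  Position 10: "b" => no
  Position 11: "c" => MATCH
  Position 12: "b" => no
Total occurrences: 2

2


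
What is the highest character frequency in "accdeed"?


Input: accdeed
Character counts:
  'a': 1
  'c': 2
  'd': 2
  'e': 2
Maximum frequency: 2

2


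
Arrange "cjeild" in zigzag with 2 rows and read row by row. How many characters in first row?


Zigzag "cjeild" into 2 rows:
Placing characters:
  'c' => row 0
  'j' => row 1
  'e' => row 0
  'i' => row 1
  'l' => row 0
  'd' => row 1
Rows:
  Row 0: "cel"
  Row 1: "jid"
First row length: 3

3


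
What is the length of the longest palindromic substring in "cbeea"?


Input: "cbeea"
Checking substrings for palindromes:
  [2:4] "ee" (len 2) => palindrome
Longest palindromic substring: "ee" with length 2

2


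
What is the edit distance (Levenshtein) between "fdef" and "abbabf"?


Computing edit distance: "fdef" -> "abbabf"
DP table:
           a    b    b    a    b    f
      0    1    2    3    4    5    6
  f   1    1    2    3    4    5    5
  d   2    2    2    3    4    5    6
  e   3    3    3    3    4    5    6
  f   4    4    4    4    4    5    5
Edit distance = dp[4][6] = 5

5


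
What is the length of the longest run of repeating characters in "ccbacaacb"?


Input: "ccbacaacb"
Scanning for longest run:
  Position 1 ('c'): continues run of 'c', length=2
  Position 2 ('b'): new char, reset run to 1
  Position 3 ('a'): new char, reset run to 1
  Position 4 ('c'): new char, reset run to 1
  Position 5 ('a'): new char, reset run to 1
  Position 6 ('a'): continues run of 'a', length=2
  Position 7 ('c'): new char, reset run to 1
  Position 8 ('b'): new char, reset run to 1
Longest run: 'c' with length 2

2


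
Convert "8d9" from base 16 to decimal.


Input: "8d9" in base 16
Positional expansion:
  Digit '8' (value 8) x 16^2 = 2048
  Digit 'd' (value 13) x 16^1 = 208
  Digit '9' (value 9) x 16^0 = 9
Sum = 2265

2265


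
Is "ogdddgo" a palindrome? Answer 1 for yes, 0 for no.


Input: ogdddgo
Reversed: ogdddgo
  Compare pos 0 ('o') with pos 6 ('o'): match
  Compare pos 1 ('g') with pos 5 ('g'): match
  Compare pos 2 ('d') with pos 4 ('d'): match
Result: palindrome

1


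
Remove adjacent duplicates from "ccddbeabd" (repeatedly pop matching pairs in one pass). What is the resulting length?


Input: ccddbeabd
Stack-based adjacent duplicate removal:
  Read 'c': push. Stack: c
  Read 'c': matches stack top 'c' => pop. Stack: (empty)
  Read 'd': push. Stack: d
  Read 'd': matches stack top 'd' => pop. Stack: (empty)
  Read 'b': push. Stack: b
  Read 'e': push. Stack: be
  Read 'a': push. Stack: bea
  Read 'b': push. Stack: beab
  Read 'd': push. Stack: beabd
Final stack: "beabd" (length 5)

5


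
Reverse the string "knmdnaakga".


Input: knmdnaakga
Reading characters right to left:
  Position 9: 'a'
  Position 8: 'g'
  Position 7: 'k'
  Position 6: 'a'
  Position 5: 'a'
  Position 4: 'n'
  Position 3: 'd'
  Position 2: 'm'
  Position 1: 'n'
  Position 0: 'k'
Reversed: agkaandmnk

agkaandmnk


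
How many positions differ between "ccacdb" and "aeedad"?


Comparing "ccacdb" and "aeedad" position by position:
  Position 0: 'c' vs 'a' => DIFFER
  Position 1: 'c' vs 'e' => DIFFER
  Position 2: 'a' vs 'e' => DIFFER
  Position 3: 'c' vs 'd' => DIFFER
  Position 4: 'd' vs 'a' => DIFFER
  Position 5: 'b' vs 'd' => DIFFER
Positions that differ: 6

6


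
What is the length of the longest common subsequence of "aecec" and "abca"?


LCS of "aecec" and "abca"
DP table:
           a    b    c    a
      0    0    0    0    0
  a   0    1    1    1    1
  e   0    1    1    1    1
  c   0    1    1    2    2
  e   0    1    1    2    2
  c   0    1    1    2    2
LCS length = dp[5][4] = 2

2


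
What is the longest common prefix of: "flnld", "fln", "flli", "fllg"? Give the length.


Words: flnld, fln, flli, fllg
  Position 0: all 'f' => match
  Position 1: all 'l' => match
  Position 2: ('n', 'n', 'l', 'l') => mismatch, stop
LCP = "fl" (length 2)

2


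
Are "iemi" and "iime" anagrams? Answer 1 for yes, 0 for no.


Strings: "iemi", "iime"
Sorted first:  eiim
Sorted second: eiim
Sorted forms match => anagrams

1


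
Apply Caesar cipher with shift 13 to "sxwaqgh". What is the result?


Caesar cipher: shift "sxwaqgh" by 13
  's' (pos 18) + 13 = pos 5 = 'f'
  'x' (pos 23) + 13 = pos 10 = 'k'
  'w' (pos 22) + 13 = pos 9 = 'j'
  'a' (pos 0) + 13 = pos 13 = 'n'
  'q' (pos 16) + 13 = pos 3 = 'd'
  'g' (pos 6) + 13 = pos 19 = 't'
  'h' (pos 7) + 13 = pos 20 = 'u'
Result: fkjndtu

fkjndtu


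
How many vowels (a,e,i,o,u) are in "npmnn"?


Input: npmnn
Checking each character:
  'n' at position 0: consonant
  'p' at position 1: consonant
  'm' at position 2: consonant
  'n' at position 3: consonant
  'n' at position 4: consonant
Total vowels: 0

0


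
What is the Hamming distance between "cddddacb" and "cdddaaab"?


Comparing "cddddacb" and "cdddaaab" position by position:
  Position 0: 'c' vs 'c' => same
  Position 1: 'd' vs 'd' => same
  Position 2: 'd' vs 'd' => same
  Position 3: 'd' vs 'd' => same
  Position 4: 'd' vs 'a' => differ
  Position 5: 'a' vs 'a' => same
  Position 6: 'c' vs 'a' => differ
  Position 7: 'b' vs 'b' => same
Total differences (Hamming distance): 2

2


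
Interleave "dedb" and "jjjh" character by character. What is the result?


Interleaving "dedb" and "jjjh":
  Position 0: 'd' from first, 'j' from second => "dj"
  Position 1: 'e' from first, 'j' from second => "ej"
  Position 2: 'd' from first, 'j' from second => "dj"
  Position 3: 'b' from first, 'h' from second => "bh"
Result: djejdjbh

djejdjbh


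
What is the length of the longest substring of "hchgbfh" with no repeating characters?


Input: "hchgbfh"
Sliding window (track last position of each char):
  Position 0 ('h'): window [0,0] length 1 -- new best
  Position 1 ('c'): window [0,1] length 2 -- new best
  Position 2 ('h'): repeat (last at 0), move window start to 1
  Position 2 ('h'): window [1,2] length 2
  Position 3 ('g'): window [1,3] length 3 -- new best
  Position 4 ('b'): window [1,4] length 4 -- new best
  Position 5 ('f'): window [1,5] length 5 -- new best
  Position 6 ('h'): repeat (last at 2), move window start to 3
  Position 6 ('h'): window [3,6] length 4
Longest substring with no repeats: "chgbf" with length 5

5


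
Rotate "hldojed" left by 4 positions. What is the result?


Input: "hldojed", rotate left by 4
First 4 characters: "hldo"
Remaining characters: "jed"
Concatenate remaining + first: "jed" + "hldo" = "jedhldo"

jedhldo


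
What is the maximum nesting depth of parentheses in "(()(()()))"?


Input: "(()(()()))"
Tracking depth:
  Position 0 '(': depth becomes 1
  Position 1 '(': depth becomes 2
  Position 2 ')': depth becomes 1
  Position 3 '(': depth becomes 2
  Position 4 '(': depth becomes 3
  Position 5 ')': depth becomes 2
  Position 6 '(': depth becomes 3
  Position 7 ')': depth becomes 2
  Position 8 ')': depth becomes 1
  Position 9 ')': depth becomes 0
Maximum depth reached: 3

3


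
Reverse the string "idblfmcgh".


Input: idblfmcgh
Reading characters right to left:
  Position 8: 'h'
  Position 7: 'g'
  Position 6: 'c'
  Position 5: 'm'
  Position 4: 'f'
  Position 3: 'l'
  Position 2: 'b'
  Position 1: 'd'
  Position 0: 'i'
Reversed: hgcmflbdi

hgcmflbdi


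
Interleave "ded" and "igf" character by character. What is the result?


Interleaving "ded" and "igf":
  Position 0: 'd' from first, 'i' from second => "di"
  Position 1: 'e' from first, 'g' from second => "eg"
  Position 2: 'd' from first, 'f' from second => "df"
Result: diegdf

diegdf


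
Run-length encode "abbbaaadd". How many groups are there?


Input: abbbaaadd
Scanning for consecutive runs:
  Group 1: 'a' x 1 (positions 0-0)
  Group 2: 'b' x 3 (positions 1-3)
  Group 3: 'a' x 3 (positions 4-6)
  Group 4: 'd' x 2 (positions 7-8)
Total groups: 4

4


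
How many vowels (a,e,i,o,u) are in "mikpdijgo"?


Input: mikpdijgo
Checking each character:
  'm' at position 0: consonant
  'i' at position 1: vowel (running total: 1)
  'k' at position 2: consonant
  'p' at position 3: consonant
  'd' at position 4: consonant
  'i' at position 5: vowel (running total: 2)
  'j' at position 6: consonant
  'g' at position 7: consonant
  'o' at position 8: vowel (running total: 3)
Total vowels: 3

3


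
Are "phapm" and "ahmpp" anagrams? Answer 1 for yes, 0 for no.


Strings: "phapm", "ahmpp"
Sorted first:  ahmpp
Sorted second: ahmpp
Sorted forms match => anagrams

1


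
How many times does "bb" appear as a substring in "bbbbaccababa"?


Searching for "bb" in "bbbbaccababa"
Scanning each position:
  Position 0: "bb" => MATCH
  Position 1: "bb" => MATCH
  Position 2: "bb" => MATCH
  Position 3: "ba" => no
  Position 4: "ac" => no
  Position 5: "cc" => no
  Position 6: "ca" => no
  Position 7: "ab" => no
  Position 8: "ba" => no
  Position 9: "ab" => no
  Position 10: "ba" => no
Total occurrences: 3

3


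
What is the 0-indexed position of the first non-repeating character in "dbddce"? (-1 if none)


Input: dbddce
Character frequencies:
  'b': 1
  'c': 1
  'd': 3
  'e': 1
Scanning left to right for freq == 1:
  Position 0 ('d'): freq=3, skip
  Position 1 ('b'): unique! => answer = 1

1


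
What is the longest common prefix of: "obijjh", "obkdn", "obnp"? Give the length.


Words: obijjh, obkdn, obnp
  Position 0: all 'o' => match
  Position 1: all 'b' => match
  Position 2: ('i', 'k', 'n') => mismatch, stop
LCP = "ob" (length 2)

2


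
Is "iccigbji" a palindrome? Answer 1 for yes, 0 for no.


Input: iccigbji
Reversed: ijbgicci
  Compare pos 0 ('i') with pos 7 ('i'): match
  Compare pos 1 ('c') with pos 6 ('j'): MISMATCH
  Compare pos 2 ('c') with pos 5 ('b'): MISMATCH
  Compare pos 3 ('i') with pos 4 ('g'): MISMATCH
Result: not a palindrome

0


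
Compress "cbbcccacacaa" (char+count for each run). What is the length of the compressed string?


Input: cbbcccacacaa
Runs:
  'c' x 1 => "c1"
  'b' x 2 => "b2"
  'c' x 3 => "c3"
  'a' x 1 => "a1"
  'c' x 1 => "c1"
  'a' x 1 => "a1"
  'c' x 1 => "c1"
  'a' x 2 => "a2"
Compressed: "c1b2c3a1c1a1c1a2"
Compressed length: 16

16


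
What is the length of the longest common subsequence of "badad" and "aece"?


LCS of "badad" and "aece"
DP table:
           a    e    c    e
      0    0    0    0    0
  b   0    0    0    0    0
  a   0    1    1    1    1
  d   0    1    1    1    1
  a   0    1    1    1    1
  d   0    1    1    1    1
LCS length = dp[5][4] = 1

1


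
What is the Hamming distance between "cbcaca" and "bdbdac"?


Comparing "cbcaca" and "bdbdac" position by position:
  Position 0: 'c' vs 'b' => differ
  Position 1: 'b' vs 'd' => differ
  Position 2: 'c' vs 'b' => differ
  Position 3: 'a' vs 'd' => differ
  Position 4: 'c' vs 'a' => differ
  Position 5: 'a' vs 'c' => differ
Total differences (Hamming distance): 6

6


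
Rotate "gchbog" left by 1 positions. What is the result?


Input: "gchbog", rotate left by 1
First 1 characters: "g"
Remaining characters: "chbog"
Concatenate remaining + first: "chbog" + "g" = "chbogg"

chbogg


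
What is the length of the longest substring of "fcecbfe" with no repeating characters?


Input: "fcecbfe"
Sliding window (track last position of each char):
  Position 0 ('f'): window [0,0] length 1 -- new best
  Position 1 ('c'): window [0,1] length 2 -- new best
  Position 2 ('e'): window [0,2] length 3 -- new best
  Position 3 ('c'): repeat (last at 1), move window start to 2
  Position 3 ('c'): window [2,3] length 2
  Position 4 ('b'): window [2,4] length 3
  Position 5 ('f'): window [2,5] length 4 -- new best
  Position 6 ('e'): repeat (last at 2), move window start to 3
  Position 6 ('e'): window [3,6] length 4
Longest substring with no repeats: "ecbf" with length 4

4


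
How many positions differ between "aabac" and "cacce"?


Comparing "aabac" and "cacce" position by position:
  Position 0: 'a' vs 'c' => DIFFER
  Position 1: 'a' vs 'a' => same
  Position 2: 'b' vs 'c' => DIFFER
  Position 3: 'a' vs 'c' => DIFFER
  Position 4: 'c' vs 'e' => DIFFER
Positions that differ: 4

4


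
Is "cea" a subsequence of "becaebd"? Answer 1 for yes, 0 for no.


Check if "cea" is a subsequence of "becaebd"
Greedy scan:
  Position 0 ('b'): no match needed
  Position 1 ('e'): no match needed
  Position 2 ('c'): matches sub[0] = 'c'
  Position 3 ('a'): no match needed
  Position 4 ('e'): matches sub[1] = 'e'
  Position 5 ('b'): no match needed
  Position 6 ('d'): no match needed
Only matched 2/3 characters => not a subsequence

0


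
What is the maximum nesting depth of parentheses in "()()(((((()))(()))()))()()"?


Input: "()()(((((()))(()))()))()()"
Tracking depth:
  Position 0 '(': depth becomes 1
  Position 1 ')': depth becomes 0
  Position 2 '(': depth becomes 1
  Position 3 ')': depth becomes 0
  Position 4 '(': depth becomes 1
  Position 5 '(': depth becomes 2
  Position 6 '(': depth becomes 3
  Position 7 '(': depth becomes 4
  Position 8 '(': depth becomes 5
  Position 9 '(': depth becomes 6
  Position 10 ')': depth becomes 5
  Position 11 ')': depth becomes 4
  Position 12 ')': depth becomes 3
  Position 13 '(': depth becomes 4
  Position 14 '(': depth becomes 5
  Position 15 ')': depth becomes 4
  Position 16 ')': depth becomes 3
  Position 17 ')': depth becomes 2
  Position 18 '(': depth becomes 3
  Position 19 ')': depth becomes 2
  Position 20 ')': depth becomes 1
  Position 21 ')': depth becomes 0
  Position 22 '(': depth becomes 1
  Position 23 ')': depth becomes 0
  Position 24 '(': depth becomes 1
  Position 25 ')': depth becomes 0
Maximum depth reached: 6

6


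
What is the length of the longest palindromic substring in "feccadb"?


Input: "feccadb"
Checking substrings for palindromes:
  [2:4] "cc" (len 2) => palindrome
Longest palindromic substring: "cc" with length 2

2


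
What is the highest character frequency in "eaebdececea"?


Input: eaebdececea
Character counts:
  'a': 2
  'b': 1
  'c': 2
  'd': 1
  'e': 5
Maximum frequency: 5

5


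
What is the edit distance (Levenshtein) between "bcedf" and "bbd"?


Computing edit distance: "bcedf" -> "bbd"
DP table:
           b    b    d
      0    1    2    3
  b   1    0    1    2
  c   2    1    1    2
  e   3    2    2    2
  d   4    3    3    2
  f   5    4    4    3
Edit distance = dp[5][3] = 3

3


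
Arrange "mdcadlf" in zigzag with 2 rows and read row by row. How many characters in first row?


Zigzag "mdcadlf" into 2 rows:
Placing characters:
  'm' => row 0
  'd' => row 1
  'c' => row 0
  'a' => row 1
  'd' => row 0
  'l' => row 1
  'f' => row 0
Rows:
  Row 0: "mcdf"
  Row 1: "dal"
First row length: 4

4


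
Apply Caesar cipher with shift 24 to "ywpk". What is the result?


Caesar cipher: shift "ywpk" by 24
  'y' (pos 24) + 24 = pos 22 = 'w'
  'w' (pos 22) + 24 = pos 20 = 'u'
  'p' (pos 15) + 24 = pos 13 = 'n'
  'k' (pos 10) + 24 = pos 8 = 'i'
Result: wuni

wuni


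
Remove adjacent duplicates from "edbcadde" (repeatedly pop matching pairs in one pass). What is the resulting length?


Input: edbcadde
Stack-based adjacent duplicate removal:
  Read 'e': push. Stack: e
  Read 'd': push. Stack: ed
  Read 'b': push. Stack: edb
  Read 'c': push. Stack: edbc
  Read 'a': push. Stack: edbca
  Read 'd': push. Stack: edbcad
  Read 'd': matches stack top 'd' => pop. Stack: edbca
  Read 'e': push. Stack: edbcae
Final stack: "edbcae" (length 6)

6
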